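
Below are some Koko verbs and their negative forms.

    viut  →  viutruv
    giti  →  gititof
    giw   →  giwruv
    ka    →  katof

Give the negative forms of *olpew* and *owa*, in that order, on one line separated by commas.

olpewruv, owatof

Looking at the final sound of each stem: -ruv when the stem ends in a consonant (*viut*, *giw*); -tof when the stem ends in a vowel (*giti*, *ka*).
*olpew*: final sound = /w/, a consonant → -ruv → *olpewruv*.
*owa* — final sound /a/ (a vowel) → -tof → *owatof*.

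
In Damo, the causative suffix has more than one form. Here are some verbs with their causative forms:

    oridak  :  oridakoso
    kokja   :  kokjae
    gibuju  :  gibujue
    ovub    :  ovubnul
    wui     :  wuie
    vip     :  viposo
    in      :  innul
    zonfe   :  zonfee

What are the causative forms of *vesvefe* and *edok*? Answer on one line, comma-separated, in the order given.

vesvefee, edokoso

Looking at the final sound of each stem: -oso when the stem ends in a voiceless consonant (*oridak*, *vip*); -nul when the stem ends in a voiced consonant (*ovub*, *in*); -e when the stem ends in a vowel (*kokja*, *gibuju*, *wui*, *zonfe*).
*vesvefe*: final sound = /e/, a vowel → -e → *vesvefee*.
Since the final sound of *edok* is /k/ (a voiceless consonant), it takes -oso, giving *edokoso*.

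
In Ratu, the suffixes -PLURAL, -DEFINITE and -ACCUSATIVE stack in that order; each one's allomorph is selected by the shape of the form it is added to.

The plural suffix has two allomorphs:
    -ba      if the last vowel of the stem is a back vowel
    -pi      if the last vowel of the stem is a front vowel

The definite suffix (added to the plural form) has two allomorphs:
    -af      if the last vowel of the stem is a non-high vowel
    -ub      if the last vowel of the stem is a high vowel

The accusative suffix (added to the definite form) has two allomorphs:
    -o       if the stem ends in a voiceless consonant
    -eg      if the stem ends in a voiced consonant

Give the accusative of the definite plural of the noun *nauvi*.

nauvipiubeg

*nauvi* — last vowel /i/ (a front vowel) → -pi → *nauvipi*.
The plural form *nauvipi*: last vowel = /i/, a high vowel → -ub → *nauvipiub*.
Since the final consonant of the definite form *nauvipiub* is /b/ (voiced), it takes -eg, giving *nauvipiubeg*.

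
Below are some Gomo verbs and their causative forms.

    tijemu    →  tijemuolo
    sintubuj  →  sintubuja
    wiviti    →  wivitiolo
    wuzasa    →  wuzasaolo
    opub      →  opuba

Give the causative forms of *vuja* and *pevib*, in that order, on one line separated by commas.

The pattern is consonant vs. vowel: -a when the stem ends in a consonant (*sintubuj*, *opub*); -olo when the stem ends in a vowel (*tijemu*, *wiviti*, *wuzasa*).
*vuja*: final sound = /a/, a vowel → -olo → *vujaolo*.
The final sound of *pevib* is /b/, which is a consonant, so the suffix is -a, giving *peviba*.

vujaolo, peviba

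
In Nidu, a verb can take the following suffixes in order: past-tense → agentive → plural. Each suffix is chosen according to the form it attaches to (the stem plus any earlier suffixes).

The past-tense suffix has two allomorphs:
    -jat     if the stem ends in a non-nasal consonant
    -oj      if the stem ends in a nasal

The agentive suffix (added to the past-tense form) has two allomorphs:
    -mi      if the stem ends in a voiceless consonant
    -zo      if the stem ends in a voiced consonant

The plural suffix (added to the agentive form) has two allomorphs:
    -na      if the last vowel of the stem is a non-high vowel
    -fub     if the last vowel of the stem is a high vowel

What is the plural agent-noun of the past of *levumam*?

levumamojzona

The final consonant of *levumam* is /m/, which is a nasal, so the past-tense suffix is -oj, giving *levumamoj*.
The past-tense form *levumamoj*: final consonant = /j/, voiced → -zo → *levumamojzo*.
The agentive form *levumamojzo* — last vowel /o/ (a non-high vowel) → -na → *levumamojzona*.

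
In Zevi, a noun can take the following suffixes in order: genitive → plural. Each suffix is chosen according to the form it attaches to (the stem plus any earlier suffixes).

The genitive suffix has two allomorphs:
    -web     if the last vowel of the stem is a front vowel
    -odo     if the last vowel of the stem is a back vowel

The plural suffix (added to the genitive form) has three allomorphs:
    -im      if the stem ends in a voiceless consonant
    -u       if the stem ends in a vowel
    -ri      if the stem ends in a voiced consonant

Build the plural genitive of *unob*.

unobodou

*unob* — last vowel /o/ (a back vowel) → -odo → *unobodo*.
The final sound of the genitive form *unobodo* is /o/, which is a vowel, so the plural suffix is -u, giving *unobodou*.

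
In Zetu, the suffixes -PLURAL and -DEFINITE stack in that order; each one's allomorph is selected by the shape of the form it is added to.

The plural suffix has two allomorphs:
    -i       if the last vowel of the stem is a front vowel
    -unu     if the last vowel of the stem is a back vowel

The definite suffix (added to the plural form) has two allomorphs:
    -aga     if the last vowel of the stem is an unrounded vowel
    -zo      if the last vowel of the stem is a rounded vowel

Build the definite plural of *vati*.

*vati* — last vowel /i/ (a front vowel) → -i → *vatii*.
The plural form *vatii*: last vowel = /i/, an unrounded vowel → -aga → *vatiiaga*.

vatiiaga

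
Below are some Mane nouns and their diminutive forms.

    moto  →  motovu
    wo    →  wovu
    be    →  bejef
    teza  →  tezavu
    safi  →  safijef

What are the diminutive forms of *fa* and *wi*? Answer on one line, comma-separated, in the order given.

favu, wijef

The suffix is conditioned by the last vowel: -jef when the last vowel of the stem is a front vowel (*be*, *safi*); -vu when the last vowel of the stem is a back vowel (*moto*, *wo*, *teza*).
Since the last vowel of *fa* is /a/ (a back vowel), it takes -vu, giving *favu*.
*wi*: last vowel = /i/, a front vowel → -jef → *wijef*.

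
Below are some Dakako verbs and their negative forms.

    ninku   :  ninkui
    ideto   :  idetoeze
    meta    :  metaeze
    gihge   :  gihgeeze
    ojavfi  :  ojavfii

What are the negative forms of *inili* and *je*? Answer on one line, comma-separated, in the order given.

inilii, jeeze

The suffix is conditioned by the last vowel: -i when the last vowel of the stem is a high vowel (*ninku*, *ojavfi*); -eze when the last vowel of the stem is a non-high vowel (*ideto*, *meta*, *gihge*).
Since the last vowel of *inili* is /i/ (a high vowel), it takes -i, giving *inilii*.
*je* — last vowel /e/ (a non-high vowel) → -eze → *jeeze*.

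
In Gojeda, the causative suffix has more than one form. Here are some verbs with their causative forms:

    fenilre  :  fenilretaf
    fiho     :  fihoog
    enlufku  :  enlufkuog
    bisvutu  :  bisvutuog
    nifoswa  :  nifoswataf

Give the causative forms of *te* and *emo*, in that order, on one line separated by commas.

The suffix is conditioned by the last vowel: -og when the last vowel of the stem is a rounded vowel (*fiho*, *enlufku*, *bisvutu*); -taf when the last vowel of the stem is an unrounded vowel (*fenilre*, *nifoswa*).
*te* — last vowel /e/ (an unrounded vowel) → -taf → *tetaf*.
*emo*: last vowel = /o/, a rounded vowel → -og → *emoog*.

tetaf, emoog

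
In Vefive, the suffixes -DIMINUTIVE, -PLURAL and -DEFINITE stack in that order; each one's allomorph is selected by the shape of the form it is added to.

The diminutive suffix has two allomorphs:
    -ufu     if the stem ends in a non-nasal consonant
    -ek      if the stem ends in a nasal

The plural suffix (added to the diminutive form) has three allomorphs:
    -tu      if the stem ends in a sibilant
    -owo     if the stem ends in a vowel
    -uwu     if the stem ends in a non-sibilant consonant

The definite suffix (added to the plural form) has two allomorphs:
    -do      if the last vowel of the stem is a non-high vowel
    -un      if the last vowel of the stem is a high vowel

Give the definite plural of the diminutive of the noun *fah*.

*fah*: final consonant = /h/, non-nasal → -ufu → *fahufu*.
The diminutive form *fahufu*: final sound = /u/, a vowel → -owo → *fahufuowo*.
The plural form *fahufuowo*: last vowel = /o/, a non-high vowel → -do → *fahufuowodo*.

fahufuowodo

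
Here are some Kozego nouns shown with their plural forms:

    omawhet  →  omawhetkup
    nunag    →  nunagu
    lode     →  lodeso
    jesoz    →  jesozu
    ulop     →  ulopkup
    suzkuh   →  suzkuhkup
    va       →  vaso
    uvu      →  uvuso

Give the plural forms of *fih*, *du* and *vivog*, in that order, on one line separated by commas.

Looking at the final sound of each stem: -kup when the stem ends in a voiceless consonant (*omawhet*, *ulop*, *suzkuh*); -u when the stem ends in a voiced consonant (*nunag*, *jesoz*); -so when the stem ends in a vowel (*lode*, *va*, *uvu*).
Since the final sound of *fih* is /h/ (a voiceless consonant), it takes -kup, giving *fihkup*.
*du*: final sound = /u/, a vowel → -so → *duso*.
Since the final sound of *vivog* is /g/ (a voiced consonant), it takes -u, giving *vivogu*.

fihkup, duso, vivogu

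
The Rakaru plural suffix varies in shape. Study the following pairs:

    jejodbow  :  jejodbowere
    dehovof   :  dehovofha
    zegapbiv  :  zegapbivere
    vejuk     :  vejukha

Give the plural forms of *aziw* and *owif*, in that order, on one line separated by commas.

aziwere, owifha

The pattern is voicing of the final consonant: -ha when the stem ends in a voiceless consonant (*dehovof*, *vejuk*); -ere when the stem ends in a voiced consonant (*jejodbow*, *zegapbiv*).
*aziw* — final consonant /w/ (voiced) → -ere → *aziwere*.
Since the final consonant of *owif* is /f/ (voiceless), it takes -ha, giving *owifha*.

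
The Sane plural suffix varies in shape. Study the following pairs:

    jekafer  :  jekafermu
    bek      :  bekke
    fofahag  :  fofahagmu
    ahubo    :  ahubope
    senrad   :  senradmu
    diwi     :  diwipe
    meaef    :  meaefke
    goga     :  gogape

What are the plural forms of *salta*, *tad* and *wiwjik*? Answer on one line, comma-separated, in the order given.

saltape, tadmu, wiwjikke

Looking at the final sound of each stem: -ke when the stem ends in a voiceless consonant (*bek*, *meaef*); -mu when the stem ends in a voiced consonant (*jekafer*, *fofahag*, *senrad*); -pe when the stem ends in a vowel (*ahubo*, *diwi*, *goga*).
*salta* — final sound /a/ (a vowel) → -pe → *saltape*.
The final sound of *tad* is /d/, which is a voiced consonant, so the suffix is -mu, giving *tadmu*.
*wiwjik* — final sound /k/ (a voiceless consonant) → -ke → *wiwjikke*.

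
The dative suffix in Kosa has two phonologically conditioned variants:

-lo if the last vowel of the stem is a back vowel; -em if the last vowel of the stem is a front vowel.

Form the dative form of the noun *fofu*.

fofulo

*fofu*: last vowel = /u/, a back vowel → -lo → *fofulo*.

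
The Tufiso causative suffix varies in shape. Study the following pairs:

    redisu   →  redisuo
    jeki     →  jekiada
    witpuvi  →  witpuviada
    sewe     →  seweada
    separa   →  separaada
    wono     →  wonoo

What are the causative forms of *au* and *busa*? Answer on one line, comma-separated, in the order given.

Looking at the last vowel of each stem: -o when the last vowel of the stem is a rounded vowel (*redisu*, *wono*); -ada when the last vowel of the stem is an unrounded vowel (*jeki*, *witpuvi*, *sewe*, *separa*).
*au* — last vowel /u/ (a rounded vowel) → -o → *auo*.
*busa* — last vowel /a/ (an unrounded vowel) → -ada → *busaada*.

auo, busaada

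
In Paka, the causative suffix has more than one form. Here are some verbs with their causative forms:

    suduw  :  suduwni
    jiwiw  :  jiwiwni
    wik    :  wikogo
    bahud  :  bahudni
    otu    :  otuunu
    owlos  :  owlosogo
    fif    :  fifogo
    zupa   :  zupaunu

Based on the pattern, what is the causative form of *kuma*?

kumaunu

The suffix is conditioned by the final sound: -ogo when the stem ends in a voiceless consonant (*wik*, *owlos*, *fif*); -ni when the stem ends in a voiced consonant (*suduw*, *jiwiw*, *bahud*); -unu when the stem ends in a vowel (*otu*, *zupa*).
The final sound of *kuma* is /a/, which is a vowel, so the suffix is -unu, giving *kumaunu*.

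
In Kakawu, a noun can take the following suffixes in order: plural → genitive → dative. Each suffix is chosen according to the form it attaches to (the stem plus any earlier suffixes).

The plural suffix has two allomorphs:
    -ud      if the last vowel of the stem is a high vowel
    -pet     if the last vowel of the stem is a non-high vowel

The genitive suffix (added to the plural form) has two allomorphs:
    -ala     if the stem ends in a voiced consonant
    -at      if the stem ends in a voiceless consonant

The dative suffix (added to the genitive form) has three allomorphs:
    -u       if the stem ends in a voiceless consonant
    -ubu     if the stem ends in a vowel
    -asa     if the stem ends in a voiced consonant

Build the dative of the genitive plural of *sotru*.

sotruudalaubu

*sotru* — last vowel /u/ (a high vowel) → -ud → *sotruud*.
The plural form *sotruud* — final consonant /d/ (voiced) → -ala → *sotruudala*.
The genitive form *sotruudala*: final sound = /a/, a vowel → -ubu → *sotruudalaubu*.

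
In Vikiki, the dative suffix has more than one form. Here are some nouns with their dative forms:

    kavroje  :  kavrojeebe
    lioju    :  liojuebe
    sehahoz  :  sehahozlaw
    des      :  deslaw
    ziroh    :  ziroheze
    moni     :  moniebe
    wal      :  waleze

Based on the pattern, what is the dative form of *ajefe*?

ajefeebe

The pattern is sibilance of the final sound: -law when the stem ends in a sibilant (*sehahoz*, *des*); -eze when the stem ends in a non-sibilant consonant (*ziroh*, *wal*); -ebe when the stem ends in a vowel (*kavroje*, *lioju*, *moni*).
The final sound of *ajefe* is /e/, which is a vowel, so the suffix is -ebe, giving *ajefeebe*.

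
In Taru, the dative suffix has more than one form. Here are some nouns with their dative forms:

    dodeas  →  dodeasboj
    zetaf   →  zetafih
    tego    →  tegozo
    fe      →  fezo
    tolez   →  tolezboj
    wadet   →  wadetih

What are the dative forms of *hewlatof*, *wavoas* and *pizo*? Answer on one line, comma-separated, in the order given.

hewlatofih, wavoasboj, pizozo

The alternation tracks the final sound of the stem — -boj when the stem ends in a sibilant (*dodeas*, *tolez*); -ih when the stem ends in a non-sibilant consonant (*zetaf*, *wadet*); -zo when the stem ends in a vowel (*tego*, *fe*).
Since the final sound of *hewlatof* is /f/ (a non-sibilant consonant), it takes -ih, giving *hewlatofih*.
The final sound of *wavoas* is /s/, which is a sibilant, so the suffix is -boj, giving *wavoasboj*.
The final sound of *pizo* is /o/, which is a vowel, so the suffix is -zo, giving *pizozo*.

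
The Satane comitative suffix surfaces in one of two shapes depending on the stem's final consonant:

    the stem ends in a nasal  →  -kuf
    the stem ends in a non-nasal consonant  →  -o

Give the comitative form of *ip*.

The final consonant of *ip* is /p/, which is non-nasal, so the suffix is -o, giving *ipo*.

ipo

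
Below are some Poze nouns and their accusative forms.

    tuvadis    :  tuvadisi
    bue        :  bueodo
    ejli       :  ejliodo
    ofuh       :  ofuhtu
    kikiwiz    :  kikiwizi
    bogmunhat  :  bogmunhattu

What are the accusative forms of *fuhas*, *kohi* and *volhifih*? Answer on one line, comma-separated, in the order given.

The suffix is conditioned by the final sound: -i when the stem ends in a sibilant (*tuvadis*, *kikiwiz*); -tu when the stem ends in a non-sibilant consonant (*ofuh*, *bogmunhat*); -odo when the stem ends in a vowel (*bue*, *ejli*).
Since the final sound of *fuhas* is /s/ (a sibilant), it takes -i, giving *fuhasi*.
The final sound of *kohi* is /i/, which is a vowel, so the suffix is -odo, giving *kohiodo*.
*volhifih* — final sound /h/ (a non-sibilant consonant) → -tu → *volhifihtu*.

fuhasi, kohiodo, volhifihtu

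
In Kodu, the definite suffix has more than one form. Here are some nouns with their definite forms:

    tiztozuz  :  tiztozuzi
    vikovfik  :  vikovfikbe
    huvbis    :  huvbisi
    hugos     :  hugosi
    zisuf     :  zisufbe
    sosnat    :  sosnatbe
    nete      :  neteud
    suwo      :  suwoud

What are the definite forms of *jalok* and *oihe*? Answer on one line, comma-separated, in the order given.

The suffix is conditioned by the final sound: -i when the stem ends in a sibilant (*tiztozuz*, *huvbis*, *hugos*); -be when the stem ends in a non-sibilant consonant (*vikovfik*, *zisuf*, *sosnat*); -ud when the stem ends in a vowel (*nete*, *suwo*).
The final sound of *jalok* is /k/, which is a non-sibilant consonant, so the suffix is -be, giving *jalokbe*.
*oihe* — final sound /e/ (a vowel) → -ud → *oiheud*.

jalokbe, oiheud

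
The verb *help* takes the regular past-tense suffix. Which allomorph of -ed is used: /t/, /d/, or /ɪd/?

The stem *help* ends in a voiceless consonant other than /t/.
The -ed suffix is realized as /ɪd/ after /t, d/; as /t/ after other voiceless consonants; and as /d/ after other voiced sounds.
So -ed on *help* is pronounced /t/.

/t/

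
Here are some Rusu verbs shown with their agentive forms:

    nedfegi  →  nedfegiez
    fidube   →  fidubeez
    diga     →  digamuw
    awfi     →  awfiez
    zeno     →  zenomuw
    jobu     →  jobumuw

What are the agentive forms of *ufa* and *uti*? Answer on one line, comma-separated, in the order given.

ufamuw, utiez

The suffix is conditioned by the last vowel: -ez when the last vowel of the stem is a front vowel (*nedfegi*, *fidube*, *awfi*); -muw when the last vowel of the stem is a back vowel (*diga*, *zeno*, *jobu*).
*ufa* — last vowel /a/ (a back vowel) → -muw → *ufamuw*.
Since the last vowel of *uti* is /i/ (a front vowel), it takes -ez, giving *utiez*.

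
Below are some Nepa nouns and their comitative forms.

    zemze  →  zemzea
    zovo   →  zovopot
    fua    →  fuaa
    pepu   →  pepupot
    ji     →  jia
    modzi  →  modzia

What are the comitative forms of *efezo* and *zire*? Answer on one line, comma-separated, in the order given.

The pattern is rounding harmony: -pot when the last vowel of the stem is a rounded vowel (*zovo*, *pepu*); -a when the last vowel of the stem is an unrounded vowel (*zemze*, *fua*, *ji*, *modzi*).
*efezo*: last vowel = /o/, a rounded vowel → -pot → *efezopot*.
The last vowel of *zire* is /e/, which is an unrounded vowel, so the suffix is -a, giving *zirea*.

efezopot, zirea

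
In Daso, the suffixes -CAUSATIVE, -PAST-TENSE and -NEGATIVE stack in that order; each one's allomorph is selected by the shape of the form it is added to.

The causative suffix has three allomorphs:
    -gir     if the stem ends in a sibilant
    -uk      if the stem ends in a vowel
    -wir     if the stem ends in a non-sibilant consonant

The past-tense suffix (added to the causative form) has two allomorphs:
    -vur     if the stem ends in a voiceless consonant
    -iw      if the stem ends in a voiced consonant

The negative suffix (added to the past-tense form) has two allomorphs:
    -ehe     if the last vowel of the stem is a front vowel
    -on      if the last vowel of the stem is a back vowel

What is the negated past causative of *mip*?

*mip*: final sound = /p/, a non-sibilant consonant → -wir → *mipwir*.
The causative form *mipwir*: final consonant = /r/, voiced → -iw → *mipwiriw*.
Since the last vowel of the past-tense form *mipwiriw* is /i/ (a front vowel), it takes -ehe, giving *mipwiriwehe*.

mipwiriwehe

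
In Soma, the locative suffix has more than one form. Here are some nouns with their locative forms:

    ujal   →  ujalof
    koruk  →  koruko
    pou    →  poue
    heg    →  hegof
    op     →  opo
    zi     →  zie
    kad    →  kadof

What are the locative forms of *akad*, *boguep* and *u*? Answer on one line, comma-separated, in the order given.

akadof, boguepo, ue

Looking at the final sound of each stem: -o when the stem ends in a voiceless consonant (*koruk*, *op*); -of when the stem ends in a voiced consonant (*ujal*, *heg*, *kad*); -e when the stem ends in a vowel (*pou*, *zi*).
*akad* — final sound /d/ (a voiced consonant) → -of → *akadof*.
*boguep*: final sound = /p/, a voiceless consonant → -o → *boguepo*.
*u*: final sound = /u/, a vowel → -e → *ue*.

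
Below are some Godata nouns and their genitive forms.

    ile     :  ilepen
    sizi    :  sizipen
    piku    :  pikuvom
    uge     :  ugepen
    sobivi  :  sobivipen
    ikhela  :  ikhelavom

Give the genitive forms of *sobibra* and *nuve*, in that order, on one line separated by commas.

sobibravom, nuvepen

The pattern is front/back vowel harmony: -pen when the last vowel of the stem is a front vowel (*ile*, *sizi*, *uge*, *sobivi*); -vom when the last vowel of the stem is a back vowel (*piku*, *ikhela*).
The last vowel of *sobibra* is /a/, which is a back vowel, so the suffix is -vom, giving *sobibravom*.
Since the last vowel of *nuve* is /e/ (a front vowel), it takes -pen, giving *nuvepen*.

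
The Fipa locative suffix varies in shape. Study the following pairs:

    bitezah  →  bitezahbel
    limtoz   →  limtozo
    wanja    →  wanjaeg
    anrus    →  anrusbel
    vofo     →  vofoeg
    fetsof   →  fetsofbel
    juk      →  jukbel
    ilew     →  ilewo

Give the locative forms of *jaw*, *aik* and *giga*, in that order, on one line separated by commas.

jawo, aikbel, gigaeg

The pattern is voicing of the final sound: -bel when the stem ends in a voiceless consonant (*bitezah*, *anrus*, *fetsof*, *juk*); -o when the stem ends in a voiced consonant (*limtoz*, *ilew*); -eg when the stem ends in a vowel (*wanja*, *vofo*).
*jaw*: final sound = /w/, a voiced consonant → -o → *jawo*.
*aik* — final sound /k/ (a voiceless consonant) → -bel → *aikbel*.
*giga* — final sound /a/ (a vowel) → -eg → *gigaeg*.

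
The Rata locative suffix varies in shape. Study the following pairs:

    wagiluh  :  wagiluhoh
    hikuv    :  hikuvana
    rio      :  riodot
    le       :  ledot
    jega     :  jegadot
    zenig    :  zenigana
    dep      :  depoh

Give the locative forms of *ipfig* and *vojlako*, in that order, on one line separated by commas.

The alternation tracks the final sound of the stem — -oh when the stem ends in a voiceless consonant (*wagiluh*, *dep*); -ana when the stem ends in a voiced consonant (*hikuv*, *zenig*); -dot when the stem ends in a vowel (*rio*, *le*, *jega*).
*ipfig* — final sound /g/ (a voiced consonant) → -ana → *ipfigana*.
*vojlako* — final sound /o/ (a vowel) → -dot → *vojlakodot*.

ipfigana, vojlakodot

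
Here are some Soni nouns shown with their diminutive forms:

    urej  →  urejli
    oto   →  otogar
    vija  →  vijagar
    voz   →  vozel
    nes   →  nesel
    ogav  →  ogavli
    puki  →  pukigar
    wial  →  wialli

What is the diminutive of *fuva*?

fuvagar

The pattern is sibilance of the final sound: -el when the stem ends in a sibilant (*voz*, *nes*); -li when the stem ends in a non-sibilant consonant (*urej*, *ogav*, *wial*); -gar when the stem ends in a vowel (*oto*, *vija*, *puki*).
Since the final sound of *fuva* is /a/ (a vowel), it takes -gar, giving *fuvagar*.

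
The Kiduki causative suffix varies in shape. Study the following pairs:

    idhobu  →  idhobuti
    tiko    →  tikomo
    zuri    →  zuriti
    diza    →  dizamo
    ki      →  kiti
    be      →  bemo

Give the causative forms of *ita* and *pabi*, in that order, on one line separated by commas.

The suffix is conditioned by the last vowel: -ti when the last vowel of the stem is a high vowel (*idhobu*, *zuri*, *ki*); -mo when the last vowel of the stem is a non-high vowel (*tiko*, *diza*, *be*).
The last vowel of *ita* is /a/, which is a non-high vowel, so the suffix is -mo, giving *itamo*.
*pabi* — last vowel /i/ (a high vowel) → -ti → *pabiti*.

itamo, pabiti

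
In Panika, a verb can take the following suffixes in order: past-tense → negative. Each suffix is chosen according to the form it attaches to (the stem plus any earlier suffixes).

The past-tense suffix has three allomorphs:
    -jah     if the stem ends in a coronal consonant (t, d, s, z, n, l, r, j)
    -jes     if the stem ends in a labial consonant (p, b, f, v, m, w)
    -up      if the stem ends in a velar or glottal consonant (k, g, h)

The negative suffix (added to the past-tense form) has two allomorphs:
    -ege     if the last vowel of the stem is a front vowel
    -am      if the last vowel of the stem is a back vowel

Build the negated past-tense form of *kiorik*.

kiorikupam

The final consonant of *kiorik* is /k/, which is velar/glottal, so the past-tense suffix is -up, giving *kiorikup*.
The past-tense form *kiorikup* — last vowel /u/ (a back vowel) → -am → *kiorikupam*.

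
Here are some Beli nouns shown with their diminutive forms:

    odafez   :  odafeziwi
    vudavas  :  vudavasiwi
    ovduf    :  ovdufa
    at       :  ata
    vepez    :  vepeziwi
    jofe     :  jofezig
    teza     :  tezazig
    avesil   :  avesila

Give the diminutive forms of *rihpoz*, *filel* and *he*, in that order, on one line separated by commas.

Looking at the final sound of each stem: -iwi when the stem ends in a sibilant (*odafez*, *vudavas*, *vepez*); -a when the stem ends in a non-sibilant consonant (*ovduf*, *at*, *avesil*); -zig when the stem ends in a vowel (*jofe*, *teza*).
Since the final sound of *rihpoz* is /z/ (a sibilant), it takes -iwi, giving *rihpoziwi*.
Since the final sound of *filel* is /l/ (a non-sibilant consonant), it takes -a, giving *filela*.
*he* — final sound /e/ (a vowel) → -zig → *hezig*.

rihpoziwi, filela, hezig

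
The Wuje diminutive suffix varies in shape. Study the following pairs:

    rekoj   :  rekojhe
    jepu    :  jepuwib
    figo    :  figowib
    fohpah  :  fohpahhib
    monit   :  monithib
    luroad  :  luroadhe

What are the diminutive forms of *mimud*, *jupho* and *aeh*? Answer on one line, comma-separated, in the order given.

mimudhe, juphowib, aehhib

The suffix is conditioned by the final sound: -hib when the stem ends in a voiceless consonant (*fohpah*, *monit*); -he when the stem ends in a voiced consonant (*rekoj*, *luroad*); -wib when the stem ends in a vowel (*jepu*, *figo*).
*mimud*: final sound = /d/, a voiced consonant → -he → *mimudhe*.
*jupho* — final sound /o/ (a vowel) → -wib → *juphowib*.
Since the final sound of *aeh* is /h/ (a voiceless consonant), it takes -hib, giving *aehhib*.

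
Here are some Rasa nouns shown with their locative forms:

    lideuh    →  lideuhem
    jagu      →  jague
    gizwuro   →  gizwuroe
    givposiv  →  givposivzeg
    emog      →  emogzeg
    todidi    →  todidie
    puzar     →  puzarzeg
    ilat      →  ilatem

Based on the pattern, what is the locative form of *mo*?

moe

The alternation tracks the final sound of the stem — -em when the stem ends in a voiceless consonant (*lideuh*, *ilat*); -zeg when the stem ends in a voiced consonant (*givposiv*, *emog*, *puzar*); -e when the stem ends in a vowel (*jagu*, *gizwuro*, *todidi*).
The final sound of *mo* is /o/, which is a vowel, so the suffix is -e, giving *moe*.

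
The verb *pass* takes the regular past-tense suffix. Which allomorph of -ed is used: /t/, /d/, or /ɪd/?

/t/

The stem *pass* ends in a voiceless consonant other than /t/.
The -ed suffix is realized as /ɪd/ after /t, d/; as /t/ after other voiceless consonants; and as /d/ after other voiced sounds.
So -ed on *pass* is pronounced /t/.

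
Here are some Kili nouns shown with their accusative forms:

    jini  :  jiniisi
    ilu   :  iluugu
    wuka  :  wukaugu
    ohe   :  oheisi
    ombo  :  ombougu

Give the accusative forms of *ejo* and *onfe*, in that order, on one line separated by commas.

ejougu, onfeisi

The suffix is conditioned by the last vowel: -isi when the last vowel of the stem is a front vowel (*jini*, *ohe*); -ugu when the last vowel of the stem is a back vowel (*ilu*, *wuka*, *ombo*).
The last vowel of *ejo* is /o/, which is a back vowel, so the suffix is -ugu, giving *ejougu*.
*onfe*: last vowel = /e/, a front vowel → -isi → *onfeisi*.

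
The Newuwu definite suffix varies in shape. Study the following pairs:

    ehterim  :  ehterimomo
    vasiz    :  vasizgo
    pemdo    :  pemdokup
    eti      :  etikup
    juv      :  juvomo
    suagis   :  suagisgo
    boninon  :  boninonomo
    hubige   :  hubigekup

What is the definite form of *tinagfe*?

tinagfekup

Looking at the final sound of each stem: -go when the stem ends in a sibilant (*vasiz*, *suagis*); -omo when the stem ends in a non-sibilant consonant (*ehterim*, *juv*, *boninon*); -kup when the stem ends in a vowel (*pemdo*, *eti*, *hubige*).
*tinagfe*: final sound = /e/, a vowel → -kup → *tinagfekup*.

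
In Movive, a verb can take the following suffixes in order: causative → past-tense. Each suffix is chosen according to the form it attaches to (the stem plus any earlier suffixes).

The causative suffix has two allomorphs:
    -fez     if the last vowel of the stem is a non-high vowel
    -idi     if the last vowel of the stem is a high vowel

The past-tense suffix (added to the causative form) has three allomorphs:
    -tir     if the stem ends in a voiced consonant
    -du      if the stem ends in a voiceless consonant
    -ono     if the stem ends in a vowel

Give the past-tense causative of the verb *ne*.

The last vowel of *ne* is /e/, which is a non-high vowel, so the causative suffix is -fez, giving *nefez*.
The causative form *nefez*: final sound = /z/, a voiced consonant → -tir → *nefeztir*.

nefeztir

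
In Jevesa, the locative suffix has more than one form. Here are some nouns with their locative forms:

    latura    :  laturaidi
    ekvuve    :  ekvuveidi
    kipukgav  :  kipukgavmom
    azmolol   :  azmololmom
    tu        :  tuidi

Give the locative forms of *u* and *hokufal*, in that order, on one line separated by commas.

The alternation tracks the final sound of the stem — -mom when the stem ends in a consonant (*kipukgav*, *azmolol*); -idi when the stem ends in a vowel (*latura*, *ekvuve*, *tu*).
The final sound of *u* is /u/, which is a vowel, so the suffix is -idi, giving *uidi*.
*hokufal*: final sound = /l/, a consonant → -mom → *hokufalmom*.

uidi, hokufalmom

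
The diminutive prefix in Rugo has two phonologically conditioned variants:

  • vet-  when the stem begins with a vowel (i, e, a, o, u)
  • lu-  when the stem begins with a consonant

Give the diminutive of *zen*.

luzen

*zen* — first sound /z/ (a consonant) → lu- → *luzen*.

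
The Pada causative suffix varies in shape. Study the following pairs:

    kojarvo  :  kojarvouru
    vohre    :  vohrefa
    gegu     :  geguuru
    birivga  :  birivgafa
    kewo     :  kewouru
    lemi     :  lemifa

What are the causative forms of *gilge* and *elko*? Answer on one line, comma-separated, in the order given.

Looking at the last vowel of each stem: -uru when the last vowel of the stem is a rounded vowel (*kojarvo*, *gegu*, *kewo*); -fa when the last vowel of the stem is an unrounded vowel (*vohre*, *birivga*, *lemi*).
*gilge* — last vowel /e/ (an unrounded vowel) → -fa → *gilgefa*.
*elko*: last vowel = /o/, a rounded vowel → -uru → *elkouru*.

gilgefa, elkouru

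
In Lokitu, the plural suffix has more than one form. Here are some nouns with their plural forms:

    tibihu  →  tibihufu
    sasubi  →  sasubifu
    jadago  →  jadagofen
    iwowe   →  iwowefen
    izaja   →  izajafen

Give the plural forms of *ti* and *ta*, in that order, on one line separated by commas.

The alternation tracks the last vowel of the stem — -fu when the last vowel of the stem is a high vowel (*tibihu*, *sasubi*); -fen when the last vowel of the stem is a non-high vowel (*jadago*, *iwowe*, *izaja*).
*ti* — last vowel /i/ (a high vowel) → -fu → *tifu*.
Since the last vowel of *ta* is /a/ (a non-high vowel), it takes -fen, giving *tafen*.

tifu, tafen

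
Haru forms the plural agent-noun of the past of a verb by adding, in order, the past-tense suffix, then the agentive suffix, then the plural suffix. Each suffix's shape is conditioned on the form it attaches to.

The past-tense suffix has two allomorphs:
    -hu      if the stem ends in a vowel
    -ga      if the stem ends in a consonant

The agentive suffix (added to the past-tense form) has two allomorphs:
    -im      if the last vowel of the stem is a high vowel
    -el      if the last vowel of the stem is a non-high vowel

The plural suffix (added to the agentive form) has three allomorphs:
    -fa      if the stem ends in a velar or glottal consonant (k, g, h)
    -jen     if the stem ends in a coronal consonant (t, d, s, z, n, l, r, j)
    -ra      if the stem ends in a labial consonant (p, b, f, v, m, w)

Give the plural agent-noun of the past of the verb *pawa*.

pawahuimra

*pawa*: final sound = /a/, a vowel → -hu → *pawahu*.
The past-tense form *pawahu*: last vowel = /u/, a high vowel → -im → *pawahuim*.
The agentive form *pawahuim* — final consonant /m/ (labial) → -ra → *pawahuimra*.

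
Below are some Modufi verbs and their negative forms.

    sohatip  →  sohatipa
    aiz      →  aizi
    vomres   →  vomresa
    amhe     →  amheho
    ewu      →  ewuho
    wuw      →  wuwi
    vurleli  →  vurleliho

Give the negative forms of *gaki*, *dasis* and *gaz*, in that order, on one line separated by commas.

gakiho, dasisa, gazi

Looking at the final sound of each stem: -a when the stem ends in a voiceless consonant (*sohatip*, *vomres*); -i when the stem ends in a voiced consonant (*aiz*, *wuw*); -ho when the stem ends in a vowel (*amhe*, *ewu*, *vurleli*).
Since the final sound of *gaki* is /i/ (a vowel), it takes -ho, giving *gakiho*.
*dasis*: final sound = /s/, a voiceless consonant → -a → *dasisa*.
The final sound of *gaz* is /z/, which is a voiced consonant, so the suffix is -i, giving *gazi*.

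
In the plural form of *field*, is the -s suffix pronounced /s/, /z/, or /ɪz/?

The stem *field* ends in a voiced non-sibilant sound.
The plural suffix surfaces as /ɪz/ after sibilants, /s/ after other voiceless consonants, and /z/ after other voiced sounds.
So the plural -s on *field* is pronounced /z/.

/z/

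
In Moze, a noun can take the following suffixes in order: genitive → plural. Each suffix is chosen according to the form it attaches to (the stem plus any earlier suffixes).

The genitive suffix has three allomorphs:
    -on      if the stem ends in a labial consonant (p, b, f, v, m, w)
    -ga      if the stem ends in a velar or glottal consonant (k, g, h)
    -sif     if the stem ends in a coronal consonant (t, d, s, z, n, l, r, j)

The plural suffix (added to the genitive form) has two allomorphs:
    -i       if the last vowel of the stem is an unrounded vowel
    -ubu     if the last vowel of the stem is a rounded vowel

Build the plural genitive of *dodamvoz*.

dodamvozsifi

Since the final consonant of *dodamvoz* is /z/ (coronal), it takes -sif, giving *dodamvozsif*.
Since the last vowel of the genitive form *dodamvozsif* is /i/ (an unrounded vowel), it takes -i, giving *dodamvozsifi*.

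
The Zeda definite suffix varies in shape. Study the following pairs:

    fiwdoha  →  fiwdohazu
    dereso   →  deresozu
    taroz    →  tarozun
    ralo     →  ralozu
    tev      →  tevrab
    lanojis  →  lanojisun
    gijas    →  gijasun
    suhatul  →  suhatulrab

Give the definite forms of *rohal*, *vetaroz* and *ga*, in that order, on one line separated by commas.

rohalrab, vetarozun, gazu

The alternation tracks the final sound of the stem — -un when the stem ends in a sibilant (*taroz*, *lanojis*, *gijas*); -rab when the stem ends in a non-sibilant consonant (*tev*, *suhatul*); -zu when the stem ends in a vowel (*fiwdoha*, *dereso*, *ralo*).
The final sound of *rohal* is /l/, which is a non-sibilant consonant, so the suffix is -rab, giving *rohalrab*.
*vetaroz*: final sound = /z/, a sibilant → -un → *vetarozun*.
Since the final sound of *ga* is /a/ (a vowel), it takes -zu, giving *gazu*.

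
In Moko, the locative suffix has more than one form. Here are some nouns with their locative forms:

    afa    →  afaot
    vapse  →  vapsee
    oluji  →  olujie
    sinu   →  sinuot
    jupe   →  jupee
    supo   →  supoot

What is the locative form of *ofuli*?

ofulie

Looking at the last vowel of each stem: -e when the last vowel of the stem is a front vowel (*vapse*, *oluji*, *jupe*); -ot when the last vowel of the stem is a back vowel (*afa*, *sinu*, *supo*).
Since the last vowel of *ofuli* is /i/ (a front vowel), it takes -e, giving *ofulie*.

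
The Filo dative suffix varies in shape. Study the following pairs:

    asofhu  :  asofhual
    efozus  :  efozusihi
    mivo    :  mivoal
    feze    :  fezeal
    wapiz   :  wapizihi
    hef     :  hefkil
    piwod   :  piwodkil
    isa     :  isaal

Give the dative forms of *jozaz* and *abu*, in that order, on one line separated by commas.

The alternation tracks the final sound of the stem — -ihi when the stem ends in a sibilant (*efozus*, *wapiz*); -kil when the stem ends in a non-sibilant consonant (*hef*, *piwod*); -al when the stem ends in a vowel (*asofhu*, *mivo*, *feze*, *isa*).
*jozaz*: final sound = /z/, a sibilant → -ihi → *jozazihi*.
The final sound of *abu* is /u/, which is a vowel, so the suffix is -al, giving *abual*.

jozazihi, abual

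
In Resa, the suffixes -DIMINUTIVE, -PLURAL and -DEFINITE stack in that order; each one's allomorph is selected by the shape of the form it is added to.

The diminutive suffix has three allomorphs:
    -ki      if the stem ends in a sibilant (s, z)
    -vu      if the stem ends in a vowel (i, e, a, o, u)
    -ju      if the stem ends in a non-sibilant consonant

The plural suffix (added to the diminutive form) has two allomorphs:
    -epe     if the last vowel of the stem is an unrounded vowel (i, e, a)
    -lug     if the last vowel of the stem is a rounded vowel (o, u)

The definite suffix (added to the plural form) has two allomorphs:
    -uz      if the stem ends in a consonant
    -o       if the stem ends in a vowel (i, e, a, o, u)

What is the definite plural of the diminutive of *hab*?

Since the final sound of *hab* is /b/ (a non-sibilant consonant), it takes -ju, giving *habju*.
The diminutive form *habju* — last vowel /u/ (a rounded vowel) → -lug → *habjulug*.
The final sound of the plural form *habjulug* is /g/, which is a consonant, so the definite suffix is -uz, giving *habjuluguz*.

habjuluguz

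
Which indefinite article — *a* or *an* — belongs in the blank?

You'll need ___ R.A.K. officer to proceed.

an

The indefinite article is chosen by the initial *sound* of the following word, not its spelling.
The initialism *R.A.K.* is read letter by letter; the first letter, R, is pronounced /ɑr/, which begins with a vowel sound.
So the article is *an*: You'll need an R.A.K. officer to proceed.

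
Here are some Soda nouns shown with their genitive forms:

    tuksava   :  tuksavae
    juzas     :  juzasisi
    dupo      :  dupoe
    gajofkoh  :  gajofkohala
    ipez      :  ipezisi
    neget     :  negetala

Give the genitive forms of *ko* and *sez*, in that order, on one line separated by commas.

koe, sezisi

The alternation tracks the final sound of the stem — -isi when the stem ends in a sibilant (*juzas*, *ipez*); -ala when the stem ends in a non-sibilant consonant (*gajofkoh*, *neget*); -e when the stem ends in a vowel (*tuksava*, *dupo*).
*ko*: final sound = /o/, a vowel → -e → *koe*.
The final sound of *sez* is /z/, which is a sibilant, so the suffix is -isi, giving *sezisi*.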